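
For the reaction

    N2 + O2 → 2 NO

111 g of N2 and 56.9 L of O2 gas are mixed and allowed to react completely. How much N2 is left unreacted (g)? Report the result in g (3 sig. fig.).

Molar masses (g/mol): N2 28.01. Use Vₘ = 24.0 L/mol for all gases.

44.6 g

n(N2) = 111.0 / 28.01 = 3.963 mol
n(O2) = 56.90 / 24.0 = 2.371 mol
n/ν for N2 = 3.963/1 = 3.963
n/ν for O2 = 2.371/1 = 2.371
Smallest n/ν is O2 → limiting reagent.
N2 consumed = (1/1) × 2.371 = 2.371 mol
N2 remaining = 3.963 − 2.371 = 1.592 mol
mass = 1.592 × 28.01 = 44.59 g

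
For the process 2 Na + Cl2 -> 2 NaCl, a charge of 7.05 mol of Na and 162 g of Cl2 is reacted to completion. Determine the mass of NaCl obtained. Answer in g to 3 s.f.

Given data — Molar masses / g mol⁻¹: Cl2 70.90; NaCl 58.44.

267 g

n(Na) = 7.050 mol
n(Cl2) = 162.0 / 70.90 = 2.285 mol
n/ν for Na = 7.050/2 = 3.525
n/ν for Cl2 = 2.285/1 = 2.285
Smallest n/ν is Cl2 → limiting reagent.
n(NaCl) = (2/1) × 2.285 = 4.570 mol
mass = 4.570 × 58.44 = 267.1 g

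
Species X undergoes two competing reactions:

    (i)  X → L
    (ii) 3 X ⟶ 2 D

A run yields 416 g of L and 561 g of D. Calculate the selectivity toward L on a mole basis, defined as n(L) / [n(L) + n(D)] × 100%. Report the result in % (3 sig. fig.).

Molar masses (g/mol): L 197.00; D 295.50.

n(L) = 416 / 197.00 = 2.112 mol
n(D) = 561 / 295.50 = 1.898 mol
selectivity = 2.112/(2.112+1.898) × 100 = 52.67 %

52.7 %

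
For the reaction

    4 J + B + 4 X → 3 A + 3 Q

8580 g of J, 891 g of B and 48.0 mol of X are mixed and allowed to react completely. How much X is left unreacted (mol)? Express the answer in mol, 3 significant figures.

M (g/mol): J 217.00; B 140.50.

n(J) = 8580 / 217.00 = 39.54 mol
n(B) = 891.0 / 140.50 = 6.342 mol
n(X) = 48.00 mol
n/ν → J: 9.885, B: 6.342, X: 12.00; B is limiting.
X consumed = (4/1) × 6.342 = 25.37 mol
X remaining = 48.00 − 25.37 = 22.63 mol

22.6 mol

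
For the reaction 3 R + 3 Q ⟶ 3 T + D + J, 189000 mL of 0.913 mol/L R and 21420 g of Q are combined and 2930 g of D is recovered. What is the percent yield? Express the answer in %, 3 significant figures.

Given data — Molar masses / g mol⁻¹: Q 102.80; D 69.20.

73.6 %

n(R) = 0.913 × 189000/1000 = 172.6 mol
n(Q) = 21420 / 102.80 = 208.4 mol
n/ν for R = 172.6/3 = 57.53
n/ν for Q = 208.4/3 = 69.47
Smallest n/ν is R → limiting reagent.
theoretical n(D) = (1/3) × 172.6 = 57.53 mol → 3981 g
% yield = 2930 / 3981 × 100 = 73.60 %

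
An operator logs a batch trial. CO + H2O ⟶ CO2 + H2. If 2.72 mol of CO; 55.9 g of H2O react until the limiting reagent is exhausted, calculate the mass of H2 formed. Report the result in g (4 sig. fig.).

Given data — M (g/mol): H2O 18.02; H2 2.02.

n(CO) = 2.720 mol
n(H2O) = 55.90 / 18.02 = 3.102 mol
n/ν for CO = 2.720/1 = 2.720
n/ν for H2O = 3.102/1 = 3.102
Smallest n/ν is CO → limiting reagent.
n(H2) = (1/1) × 2.720 = 2.720 mol
mass = 2.720 × 2.02 = 5.494 g

5.494 g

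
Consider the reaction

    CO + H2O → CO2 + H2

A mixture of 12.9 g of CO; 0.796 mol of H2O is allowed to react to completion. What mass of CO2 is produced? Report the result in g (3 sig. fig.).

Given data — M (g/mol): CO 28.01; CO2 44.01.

20.3 g

n(CO) = 12.90 / 28.01 = 0.4605 mol
n(H2O) = 0.7960 mol
n/ν for CO = 0.4605/1 = 0.4605
n/ν for H2O = 0.7960/1 = 0.7960
Smallest n/ν is CO → limiting reagent.
n(CO2) = (1/1) × 0.4605 = 0.4605 mol
mass = 0.4605 × 44.01 = 20.27 g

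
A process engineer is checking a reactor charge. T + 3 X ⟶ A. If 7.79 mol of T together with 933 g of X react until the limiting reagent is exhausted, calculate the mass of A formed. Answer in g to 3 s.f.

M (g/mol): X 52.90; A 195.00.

n(T) = 7.790 mol
n(X) = 933.0 / 52.90 = 17.64 mol
n/ν → T: 7.790, X: 5.880; X is limiting.
n(A) = (1/3) × 17.64 = 5.880 mol
mass = 5.880 × 195.00 = 1147 g

1150 g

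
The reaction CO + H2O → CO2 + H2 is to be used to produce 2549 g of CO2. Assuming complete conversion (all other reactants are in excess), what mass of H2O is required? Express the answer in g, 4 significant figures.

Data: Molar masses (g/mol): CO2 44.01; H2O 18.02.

n(CO2) = 2549 / 44.01 = 57.92 mol
n(H2O) = (1/1) × 57.92 = 57.92 mol
mass = 57.92 × 18.02 = 1044 g

1044 g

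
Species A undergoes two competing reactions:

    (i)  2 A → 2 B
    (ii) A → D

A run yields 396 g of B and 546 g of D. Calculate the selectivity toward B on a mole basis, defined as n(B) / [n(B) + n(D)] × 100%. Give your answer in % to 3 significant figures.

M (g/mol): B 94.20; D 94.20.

n(B) = 396 / 94.20 = 4.204 mol
n(D) = 546 / 94.20 = 5.796 mol
selectivity = 4.204/(4.204+5.796) × 100 = 42.04 %

42.0 %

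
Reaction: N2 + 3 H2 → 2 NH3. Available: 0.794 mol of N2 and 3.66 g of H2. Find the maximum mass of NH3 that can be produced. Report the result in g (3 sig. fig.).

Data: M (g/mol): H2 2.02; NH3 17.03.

20.6 g

n(N2) = 0.7940 mol
n(H2) = 3.660 / 2.02 = 1.812 mol
n/ν for N2 = 0.7940/1 = 0.7940
n/ν for H2 = 1.812/3 = 0.6040
Smallest n/ν is H2 → limiting reagent.
n(NH3) = (2/3) × 1.812 = 1.208 mol
mass = 1.208 × 17.03 = 20.57 g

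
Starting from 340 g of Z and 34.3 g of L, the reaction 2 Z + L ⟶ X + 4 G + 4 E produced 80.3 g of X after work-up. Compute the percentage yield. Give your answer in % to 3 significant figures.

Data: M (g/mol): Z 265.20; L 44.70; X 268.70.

n(Z) = 340.0 / 265.20 = 1.282 mol
n(L) = 34.30 / 44.70 = 0.7673 mol
n/ν for Z = 1.282/2 = 0.6410
n/ν for L = 0.7673/1 = 0.7673
Smallest n/ν is Z → limiting reagent.
theoretical n(X) = (1/2) × 1.282 = 0.6410 mol → 172.2 g
% yield = 80.3 / 172.2 × 100 = 46.63 %

46.6 %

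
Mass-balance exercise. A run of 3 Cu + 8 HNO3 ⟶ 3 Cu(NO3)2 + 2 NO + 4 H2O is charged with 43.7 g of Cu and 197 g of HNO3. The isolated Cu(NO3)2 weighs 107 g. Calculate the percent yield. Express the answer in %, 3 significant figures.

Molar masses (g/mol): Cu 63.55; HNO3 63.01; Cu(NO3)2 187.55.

83.0 %

n(Cu) = 43.70 / 63.55 = 0.6876 mol
n(HNO3) = 197.0 / 63.01 = 3.126 mol
n/ν for Cu = 0.6876/3 = 0.2292
n/ν for HNO3 = 3.126/8 = 0.3908
Smallest n/ν is Cu → limiting reagent.
theoretical n(Cu(NO3)2) = (3/3) × 0.6876 = 0.6876 mol → 129.0 g
% yield = 107 / 129.0 × 100 = 82.95 %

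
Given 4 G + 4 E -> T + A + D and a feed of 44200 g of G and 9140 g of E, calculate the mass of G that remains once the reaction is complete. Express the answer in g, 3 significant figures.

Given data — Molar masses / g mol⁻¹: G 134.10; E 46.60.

17900 g

n(G) = 44200 / 134.10 = 329.6 mol
n(E) = 9140 / 46.60 = 196.1 mol
n/ν for G = 329.6/4 = 82.40
n/ν for E = 196.1/4 = 49.03
Smallest n/ν is E → limiting reagent.
G consumed = (4/4) × 196.1 = 196.1 mol
G remaining = 329.6 − 196.1 = 133.5 mol
mass = 133.5 × 134.10 = 17900 g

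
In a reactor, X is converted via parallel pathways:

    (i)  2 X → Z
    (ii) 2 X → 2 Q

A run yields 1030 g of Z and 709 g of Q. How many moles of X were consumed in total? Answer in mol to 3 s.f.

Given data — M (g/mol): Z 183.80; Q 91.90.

18.9 mol

n(Z) = 1030 / 183.80 = 5.604 mol
n(Q) = 709 / 91.90 = 7.715 mol
n(X) via (i) = (2/1)×5.604 = 11.21 mol
n(X) via (ii) = (2/2)×7.715 = 7.715 mol
total n(X) = 11.21 + 7.715 = 18.93 mol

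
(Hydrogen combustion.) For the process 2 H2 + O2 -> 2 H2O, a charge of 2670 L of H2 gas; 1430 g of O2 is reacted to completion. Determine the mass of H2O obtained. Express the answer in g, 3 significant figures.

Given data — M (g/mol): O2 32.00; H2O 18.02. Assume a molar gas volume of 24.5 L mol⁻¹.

n(H2) = 2670 / 24.5 = 109.0 mol
n(O2) = 1430 / 32.00 = 44.69 mol
n/ν for H2 = 109.0/2 = 54.50
n/ν for O2 = 44.69/1 = 44.69
Smallest n/ν is O2 → limiting reagent.
n(H2O) = (2/1) × 44.69 = 89.38 mol
mass = 89.38 × 18.02 = 1611 g

1610 g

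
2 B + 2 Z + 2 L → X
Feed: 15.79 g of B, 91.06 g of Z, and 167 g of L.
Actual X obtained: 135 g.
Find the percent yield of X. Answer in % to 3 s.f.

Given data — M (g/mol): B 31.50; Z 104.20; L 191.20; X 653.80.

82.4 %

n(B) = 15.79 / 31.50 = 0.5013 mol
n(Z) = 91.06 / 104.20 = 0.8739 mol
n(L) = 167.0 / 191.20 = 0.8734 mol
n/ν for B = 0.5013/2 = 0.2507
n/ν for Z = 0.8739/2 = 0.4370
n/ν for L = 0.8734/2 = 0.4367
Smallest n/ν is B → limiting reagent.
theoretical n(X) = (1/2) × 0.5013 = 0.2507 mol → 163.9 g
% yield = 135 / 163.9 × 100 = 82.37 %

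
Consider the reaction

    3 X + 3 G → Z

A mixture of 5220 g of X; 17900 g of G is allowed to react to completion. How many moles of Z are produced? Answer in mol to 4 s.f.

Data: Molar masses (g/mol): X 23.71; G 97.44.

61.23 mol

n(X) = 5220 / 23.71 = 220.2 mol
n(G) = 17900 / 97.44 = 183.7 mol
n/ν → X: 73.40, G: 61.23; G is limiting.
n(Z) = (1/3) × 183.7 = 61.23 mol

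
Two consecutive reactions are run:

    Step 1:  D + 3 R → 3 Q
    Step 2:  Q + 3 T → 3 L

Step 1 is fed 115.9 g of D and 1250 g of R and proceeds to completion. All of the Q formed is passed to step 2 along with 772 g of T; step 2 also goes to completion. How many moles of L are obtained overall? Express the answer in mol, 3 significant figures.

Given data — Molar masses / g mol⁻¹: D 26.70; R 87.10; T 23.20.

Step 1:
n(D) = 115.9 / 26.70 = 4.341 mol
n(R) = 1250 / 87.10 = 14.35 mol
n/ν for D = 4.341/1 = 4.341
n/ν for R = 14.35/3 = 4.783
Smallest n/ν is D → limiting reagent.
n(Q) produced = (3/1) × 4.341 = 13.02 mol
Step 2:
n(Q) available = 13.02 mol
n(T) = 772.0 / 23.20 = 33.28 mol
n/ν for Q = 13.02/1 = 13.02
n/ν for T = 33.28/3 = 11.09
Smallest n/ν is T → limiting reagent.
n(L) = (3/3) × 33.28 = 33.28 mol

33.3 mol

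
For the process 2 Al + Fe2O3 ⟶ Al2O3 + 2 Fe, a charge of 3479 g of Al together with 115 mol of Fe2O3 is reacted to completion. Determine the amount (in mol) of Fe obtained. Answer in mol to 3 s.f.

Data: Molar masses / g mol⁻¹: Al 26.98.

n(Al) = 3479 / 26.98 = 128.9 mol
n(Fe2O3) = 115.0 mol
n/ν for Al = 128.9/2 = 64.45
n/ν for Fe2O3 = 115.0/1 = 115.0
Smallest n/ν is Al → limiting reagent.
n(Fe) = (2/2) × 128.9 = 128.9 mol

129 mol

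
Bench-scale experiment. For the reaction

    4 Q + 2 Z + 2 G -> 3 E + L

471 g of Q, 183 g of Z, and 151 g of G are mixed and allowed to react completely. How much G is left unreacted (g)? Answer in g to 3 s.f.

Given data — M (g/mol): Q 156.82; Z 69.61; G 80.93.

29.5 g

n(Q) = 471.0 / 156.82 = 3.003 mol
n(Z) = 183.0 / 69.61 = 2.629 mol
n(G) = 151.0 / 80.93 = 1.866 mol
n/ν for Q = 3.003/4 = 0.7508
n/ν for Z = 2.629/2 = 1.315
n/ν for G = 1.866/2 = 0.9330
Smallest n/ν is Q → limiting reagent.
G consumed = (2/4) × 3.003 = 1.502 mol
G remaining = 1.866 − 1.502 = 0.3640 mol
mass = 0.3640 × 80.93 = 29.46 g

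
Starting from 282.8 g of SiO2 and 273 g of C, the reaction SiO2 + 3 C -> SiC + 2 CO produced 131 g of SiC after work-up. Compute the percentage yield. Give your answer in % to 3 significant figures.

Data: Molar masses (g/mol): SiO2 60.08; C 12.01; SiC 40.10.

n(SiO2) = 282.8 / 60.08 = 4.707 mol
n(C) = 273.0 / 12.01 = 22.73 mol
n/ν for SiO2 = 4.707/1 = 4.707
n/ν for C = 22.73/3 = 7.577
Smallest n/ν is SiO2 → limiting reagent.
theoretical n(SiC) = (1/1) × 4.707 = 4.707 mol → 188.8 g
% yield = 131 / 188.8 × 100 = 69.39 %

69.4 %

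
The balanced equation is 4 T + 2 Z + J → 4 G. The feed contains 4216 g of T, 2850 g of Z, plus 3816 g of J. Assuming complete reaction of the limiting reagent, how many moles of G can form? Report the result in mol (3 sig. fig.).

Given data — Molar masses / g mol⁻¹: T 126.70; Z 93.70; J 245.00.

n(T) = 4216 / 126.70 = 33.28 mol
n(Z) = 2850 / 93.70 = 30.42 mol
n(J) = 3816 / 245.00 = 15.58 mol
n/ν for T = 33.28/4 = 8.320
n/ν for Z = 30.42/2 = 15.21
n/ν for J = 15.58/1 = 15.58
Smallest n/ν is T → limiting reagent.
n(G) = (4/4) × 33.28 = 33.28 mol

33.3 mol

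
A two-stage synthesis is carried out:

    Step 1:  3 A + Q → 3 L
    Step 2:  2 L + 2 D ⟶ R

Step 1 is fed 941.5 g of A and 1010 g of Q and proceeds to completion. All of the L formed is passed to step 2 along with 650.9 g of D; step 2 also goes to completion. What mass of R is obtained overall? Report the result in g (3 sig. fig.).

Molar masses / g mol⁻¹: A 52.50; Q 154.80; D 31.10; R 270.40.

Step 1:
n(A) = 941.5 / 52.50 = 17.93 mol
n(Q) = 1010 / 154.80 = 6.525 mol
n/ν for A = 17.93/3 = 5.977
n/ν for Q = 6.525/1 = 6.525
Smallest n/ν is A → limiting reagent.
n(L) produced = (3/3) × 17.93 = 17.93 mol
Step 2:
n(L) available = 17.93 mol
n(D) = 650.9 / 31.10 = 20.93 mol
n/ν for L = 17.93/2 = 8.965
n/ν for D = 20.93/2 = 10.47
Smallest n/ν is L → limiting reagent.
n(R) = (1/2) × 17.93 = 8.965 mol
mass = 8.965 × 270.40 = 2424 g

2420 g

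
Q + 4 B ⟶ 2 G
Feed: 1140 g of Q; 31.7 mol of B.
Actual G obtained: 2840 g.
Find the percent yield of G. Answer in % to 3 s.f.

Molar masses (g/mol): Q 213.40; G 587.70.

n(Q) = 1140 / 213.40 = 5.342 mol
n(B) = 31.70 mol
n/ν → Q: 5.342, B: 7.925; Q is limiting.
theoretical n(G) = (2/1) × 5.342 = 10.68 mol → 6277 g
% yield = 2840 / 6277 × 100 = 45.24 %

45.2 %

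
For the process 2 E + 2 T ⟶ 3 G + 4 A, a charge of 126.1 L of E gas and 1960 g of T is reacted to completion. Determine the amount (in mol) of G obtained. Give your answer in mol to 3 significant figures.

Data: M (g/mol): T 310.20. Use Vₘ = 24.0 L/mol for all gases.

n(E) = 126.1 / 24.0 = 5.254 mol
n(T) = 1960 / 310.20 = 6.319 mol
n/ν for E = 5.254/2 = 2.627
n/ν for T = 6.319/2 = 3.160
Smallest n/ν is E → limiting reagent.
n(G) = (3/2) × 5.254 = 7.881 mol

7.88 mol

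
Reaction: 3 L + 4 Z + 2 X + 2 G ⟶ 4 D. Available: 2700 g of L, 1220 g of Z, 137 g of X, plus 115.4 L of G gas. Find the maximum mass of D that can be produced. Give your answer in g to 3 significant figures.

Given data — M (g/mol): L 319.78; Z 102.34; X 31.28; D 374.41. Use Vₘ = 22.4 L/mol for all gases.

3280 g

n(L) = 2700 / 319.78 = 8.443 mol
n(Z) = 1220 / 102.34 = 11.92 mol
n(X) = 137.0 / 31.28 = 4.380 mol
n(G) = 115.4 / 22.4 = 5.152 mol
n/ν → L: 2.814, Z: 2.980, X: 2.190, G: 2.576; X is limiting.
n(D) = (4/2) × 4.380 = 8.760 mol
mass = 8.760 × 374.41 = 3280 g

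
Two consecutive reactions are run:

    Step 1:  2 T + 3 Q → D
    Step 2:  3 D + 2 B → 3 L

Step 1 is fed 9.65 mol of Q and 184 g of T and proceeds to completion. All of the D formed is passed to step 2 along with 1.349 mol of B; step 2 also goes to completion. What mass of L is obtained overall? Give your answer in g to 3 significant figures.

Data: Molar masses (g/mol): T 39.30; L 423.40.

Step 1:
n(Q) = 9.650 mol
n(T) = 184.0 / 39.30 = 4.682 mol
n/ν for Q = 9.650/3 = 3.217
n/ν for T = 4.682/2 = 2.341
Smallest n/ν is T → limiting reagent.
n(D) produced = (1/2) × 4.682 = 2.341 mol
Step 2:
n(D) available = 2.341 mol
n(B) = 1.349 mol
n/ν for D = 2.341/3 = 0.7803
n/ν for B = 1.349/2 = 0.6745
Smallest n/ν is B → limiting reagent.
n(L) = (3/2) × 1.349 = 2.024 mol
mass = 2.024 × 423.40 = 857.0 g

857 g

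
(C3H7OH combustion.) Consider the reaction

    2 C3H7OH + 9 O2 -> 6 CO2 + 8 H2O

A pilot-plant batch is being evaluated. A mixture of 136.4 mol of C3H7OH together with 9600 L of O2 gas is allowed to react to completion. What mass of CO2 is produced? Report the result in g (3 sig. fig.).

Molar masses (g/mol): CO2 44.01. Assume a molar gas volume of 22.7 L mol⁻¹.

12400 g

n(C3H7OH) = 136.4 mol
n(O2) = 9600 / 22.7 = 422.9 mol
n/ν for C3H7OH = 136.4/2 = 68.20
n/ν for O2 = 422.9/9 = 46.99
Smallest n/ν is O2 → limiting reagent.
n(CO2) = (6/9) × 422.9 = 281.9 mol
mass = 281.9 × 44.01 = 12410 g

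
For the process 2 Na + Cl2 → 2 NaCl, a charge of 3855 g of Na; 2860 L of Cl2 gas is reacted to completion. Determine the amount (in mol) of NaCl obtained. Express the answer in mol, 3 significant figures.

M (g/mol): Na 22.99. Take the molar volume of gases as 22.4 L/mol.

168 mol

n(Na) = 3855 / 22.99 = 167.7 mol
n(Cl2) = 2860 / 22.4 = 127.7 mol
n/ν → Na: 83.85, Cl2: 127.7; Na is limiting.
n(NaCl) = (2/2) × 167.7 = 167.7 mol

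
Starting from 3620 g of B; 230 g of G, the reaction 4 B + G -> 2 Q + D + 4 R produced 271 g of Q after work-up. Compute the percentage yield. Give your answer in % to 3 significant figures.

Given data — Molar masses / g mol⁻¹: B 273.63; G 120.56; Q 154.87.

n(B) = 3620 / 273.63 = 13.23 mol
n(G) = 230.0 / 120.56 = 1.908 mol
n/ν for B = 13.23/4 = 3.308
n/ν for G = 1.908/1 = 1.908
Smallest n/ν is G → limiting reagent.
theoretical n(Q) = (2/1) × 1.908 = 3.816 mol → 591.0 g
% yield = 271 / 591.0 × 100 = 45.85 %

45.9 %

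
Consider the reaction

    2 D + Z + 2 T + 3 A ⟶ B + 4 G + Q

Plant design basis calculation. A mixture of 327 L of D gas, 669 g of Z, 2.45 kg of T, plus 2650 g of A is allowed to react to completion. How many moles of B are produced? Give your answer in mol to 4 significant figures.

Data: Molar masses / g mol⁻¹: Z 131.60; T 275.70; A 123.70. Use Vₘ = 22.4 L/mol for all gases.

4.443 mol

n(D) = 327.0 / 22.4 = 14.60 mol
n(Z) = 669.0 / 131.60 = 5.084 mol
n(T) = 2.450×1000 / 275.70 = 8.886 mol
n(A) = 2650 / 123.70 = 21.42 mol
n/ν for D = 14.60/2 = 7.300
n/ν for Z = 5.084/1 = 5.084
n/ν for T = 8.886/2 = 4.443
n/ν for A = 21.42/3 = 7.140
Smallest n/ν is T → limiting reagent.
n(B) = (1/2) × 8.886 = 4.443 mol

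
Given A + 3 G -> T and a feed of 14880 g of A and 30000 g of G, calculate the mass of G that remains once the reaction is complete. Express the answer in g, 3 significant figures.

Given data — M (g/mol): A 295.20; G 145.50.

n(A) = 14880 / 295.20 = 50.41 mol
n(G) = 30000 / 145.50 = 206.2 mol
n/ν for A = 50.41/1 = 50.41
n/ν for G = 206.2/3 = 68.73
Smallest n/ν is A → limiting reagent.
G consumed = (3/1) × 50.41 = 151.2 mol
G remaining = 206.2 − 151.2 = 55.00 mol
mass = 55.00 × 145.50 = 8003 g

8000 g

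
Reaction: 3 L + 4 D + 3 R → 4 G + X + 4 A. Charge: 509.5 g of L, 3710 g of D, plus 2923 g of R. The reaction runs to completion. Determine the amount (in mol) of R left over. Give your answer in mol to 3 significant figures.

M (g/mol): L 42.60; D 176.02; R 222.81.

n(L) = 509.5 / 42.60 = 11.96 mol
n(D) = 3710 / 176.02 = 21.08 mol
n(R) = 2923 / 222.81 = 13.12 mol
n/ν → L: 3.987, D: 5.270, R: 4.373; L is limiting.
R consumed = (3/3) × 11.96 = 11.96 mol
R remaining = 13.12 − 11.96 = 1.160 mol

1.16 mol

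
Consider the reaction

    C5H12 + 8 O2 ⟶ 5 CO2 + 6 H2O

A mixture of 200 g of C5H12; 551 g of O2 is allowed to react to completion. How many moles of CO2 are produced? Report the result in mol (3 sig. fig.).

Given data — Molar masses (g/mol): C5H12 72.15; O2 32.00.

n(C5H12) = 200.0 / 72.15 = 2.772 mol
n(O2) = 551.0 / 32.00 = 17.22 mol
n/ν for C5H12 = 2.772/1 = 2.772
n/ν for O2 = 17.22/8 = 2.153
Smallest n/ν is O2 → limiting reagent.
n(CO2) = (5/8) × 17.22 = 10.76 mol

10.8 mol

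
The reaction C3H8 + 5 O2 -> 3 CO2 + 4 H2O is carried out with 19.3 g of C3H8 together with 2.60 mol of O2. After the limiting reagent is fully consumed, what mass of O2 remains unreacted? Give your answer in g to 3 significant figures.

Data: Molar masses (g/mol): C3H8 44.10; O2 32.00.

13.2 g

n(C3H8) = 19.30 / 44.10 = 0.4376 mol
n(O2) = 2.600 mol
n/ν → C3H8: 0.4376, O2: 0.5200; C3H8 is limiting.
O2 consumed = (5/1) × 0.4376 = 2.188 mol
O2 remaining = 2.600 − 2.188 = 0.4120 mol
mass = 0.4120 × 32.00 = 13.18 g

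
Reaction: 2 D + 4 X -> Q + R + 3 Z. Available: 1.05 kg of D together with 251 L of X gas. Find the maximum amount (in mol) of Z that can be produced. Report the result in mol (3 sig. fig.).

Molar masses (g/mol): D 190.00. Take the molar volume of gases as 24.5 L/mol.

n(D) = 1.050×1000 / 190.00 = 5.526 mol
n(X) = 251.0 / 24.5 = 10.24 mol
n/ν for D = 5.526/2 = 2.763
n/ν for X = 10.24/4 = 2.560
Smallest n/ν is X → limiting reagent.
n(Z) = (3/4) × 10.24 = 7.680 mol

7.68 mol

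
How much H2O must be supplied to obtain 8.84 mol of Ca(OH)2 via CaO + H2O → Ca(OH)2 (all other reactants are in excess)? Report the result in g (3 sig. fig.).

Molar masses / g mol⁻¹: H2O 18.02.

159 g

n(Ca(OH)2) = 8.840 mol
n(H2O) = (1/1) × 8.840 = 8.840 mol
mass = 8.840 × 18.02 = 159.3 g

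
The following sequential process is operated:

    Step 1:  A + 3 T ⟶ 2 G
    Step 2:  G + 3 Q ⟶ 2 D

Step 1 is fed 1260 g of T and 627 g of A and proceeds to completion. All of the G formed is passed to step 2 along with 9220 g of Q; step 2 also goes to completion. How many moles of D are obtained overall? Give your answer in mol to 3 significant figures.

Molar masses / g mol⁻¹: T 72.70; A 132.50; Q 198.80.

18.9 mol

Step 1:
n(T) = 1260 / 72.70 = 17.33 mol
n(A) = 627.0 / 132.50 = 4.732 mol
n/ν for T = 17.33/3 = 5.777
n/ν for A = 4.732/1 = 4.732
Smallest n/ν is A → limiting reagent.
n(G) produced = (2/1) × 4.732 = 9.464 mol
Step 2:
n(G) available = 9.464 mol
n(Q) = 9220 / 198.80 = 46.38 mol
n/ν for G = 9.464/1 = 9.464
n/ν for Q = 46.38/3 = 15.46
Smallest n/ν is G → limiting reagent.
n(D) = (2/1) × 9.464 = 18.93 mol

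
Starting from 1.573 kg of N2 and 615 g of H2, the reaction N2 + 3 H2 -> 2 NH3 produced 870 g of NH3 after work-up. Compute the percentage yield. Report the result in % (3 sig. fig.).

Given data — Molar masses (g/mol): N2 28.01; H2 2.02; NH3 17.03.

n(N2) = 1.573×1000 / 28.01 = 56.16 mol
n(H2) = 615.0 / 2.02 = 304.5 mol
n/ν for N2 = 56.16/1 = 56.16
n/ν for H2 = 304.5/3 = 101.5
Smallest n/ν is N2 → limiting reagent.
theoretical n(NH3) = (2/1) × 56.16 = 112.3 mol → 1912 g
% yield = 870 / 1912 × 100 = 45.50 %

45.5 %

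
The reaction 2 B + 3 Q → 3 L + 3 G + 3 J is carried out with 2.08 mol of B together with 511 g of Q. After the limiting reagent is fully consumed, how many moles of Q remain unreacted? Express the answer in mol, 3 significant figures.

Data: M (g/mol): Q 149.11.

n(B) = 2.080 mol
n(Q) = 511.0 / 149.11 = 3.427 mol
n/ν → B: 1.040, Q: 1.142; B is limiting.
Q consumed = (3/2) × 2.080 = 3.120 mol
Q remaining = 3.427 − 3.120 = 0.3070 mol

0.307 mol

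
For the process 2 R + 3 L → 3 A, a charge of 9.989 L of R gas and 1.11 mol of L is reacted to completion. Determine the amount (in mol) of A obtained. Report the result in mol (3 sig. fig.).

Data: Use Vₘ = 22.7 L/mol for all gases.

0.660 mol

n(R) = 9.989 / 22.7 = 0.4400 mol
n(L) = 1.110 mol
n/ν → R: 0.2200, L: 0.3700; R is limiting.
n(A) = (3/2) × 0.4400 = 0.6600 mol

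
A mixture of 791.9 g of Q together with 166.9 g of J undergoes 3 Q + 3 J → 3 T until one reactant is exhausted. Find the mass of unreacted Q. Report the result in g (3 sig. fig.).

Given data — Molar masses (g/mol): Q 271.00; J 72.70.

170 g

n(Q) = 791.9 / 271.00 = 2.922 mol
n(J) = 166.9 / 72.70 = 2.296 mol
n/ν → Q: 0.9740, J: 0.7653; J is limiting.
Q consumed = (3/3) × 2.296 = 2.296 mol
Q remaining = 2.922 − 2.296 = 0.6260 mol
mass = 0.6260 × 271.00 = 169.6 g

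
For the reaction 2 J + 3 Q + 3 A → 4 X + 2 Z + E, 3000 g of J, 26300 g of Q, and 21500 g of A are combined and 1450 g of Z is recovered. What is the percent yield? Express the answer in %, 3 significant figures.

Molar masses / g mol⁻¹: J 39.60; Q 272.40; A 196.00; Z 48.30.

n(J) = 3000 / 39.60 = 75.76 mol
n(Q) = 26300 / 272.40 = 96.55 mol
n(A) = 21500 / 196.00 = 109.7 mol
n/ν for J = 75.76/2 = 37.88
n/ν for Q = 96.55/3 = 32.18
n/ν for A = 109.7/3 = 36.57
Smallest n/ν is Q → limiting reagent.
theoretical n(Z) = (2/3) × 96.55 = 64.37 mol → 3109 g
% yield = 1450 / 3109 × 100 = 46.64 %

46.6 %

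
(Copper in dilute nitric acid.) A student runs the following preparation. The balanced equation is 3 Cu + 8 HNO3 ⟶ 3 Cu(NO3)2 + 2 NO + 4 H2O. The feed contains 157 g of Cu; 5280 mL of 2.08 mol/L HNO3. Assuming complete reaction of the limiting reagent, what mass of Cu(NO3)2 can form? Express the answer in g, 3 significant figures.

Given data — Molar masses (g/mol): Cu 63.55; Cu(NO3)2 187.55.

n(Cu) = 157.0 / 63.55 = 2.470 mol
n(HNO3) = 2.08 × 5280/1000 = 10.98 mol
n/ν → Cu: 0.8233, HNO3: 1.373; Cu is limiting.
n(Cu(NO3)2) = (3/3) × 2.470 = 2.470 mol
mass = 2.470 × 187.55 = 463.2 g

463 g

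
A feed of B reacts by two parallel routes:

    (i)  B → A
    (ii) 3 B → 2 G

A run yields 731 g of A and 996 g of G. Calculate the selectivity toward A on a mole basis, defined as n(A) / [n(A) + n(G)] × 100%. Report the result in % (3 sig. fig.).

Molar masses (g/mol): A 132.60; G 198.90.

n(A) = 731 / 132.60 = 5.513 mol
n(G) = 996 / 198.90 = 5.008 mol
selectivity = 5.513/(5.513+5.008) × 100 = 52.40 %

52.4 %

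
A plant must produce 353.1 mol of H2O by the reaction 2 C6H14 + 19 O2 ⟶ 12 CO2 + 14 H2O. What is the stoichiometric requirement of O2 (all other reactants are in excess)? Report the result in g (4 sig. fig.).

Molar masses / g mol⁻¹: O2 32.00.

15330 g

n(H2O) = 353.1 mol
n(O2) = (19/14) × 353.1 = 479.2 mol
mass = 479.2 × 32.00 = 15330 g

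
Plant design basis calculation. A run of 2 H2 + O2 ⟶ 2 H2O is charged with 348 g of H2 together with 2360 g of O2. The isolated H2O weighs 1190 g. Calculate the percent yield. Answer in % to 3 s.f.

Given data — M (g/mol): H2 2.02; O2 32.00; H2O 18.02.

n(H2) = 348.0 / 2.02 = 172.3 mol
n(O2) = 2360 / 32.00 = 73.75 mol
n/ν → H2: 86.15, O2: 73.75; O2 is limiting.
theoretical n(H2O) = (2/1) × 73.75 = 147.5 mol → 2658 g
% yield = 1190 / 2658 × 100 = 44.77 %

44.8 %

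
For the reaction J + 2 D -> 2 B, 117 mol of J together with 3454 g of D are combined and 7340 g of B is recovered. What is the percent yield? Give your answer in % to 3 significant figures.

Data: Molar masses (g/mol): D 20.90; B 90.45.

49.1 %

n(J) = 117.0 mol
n(D) = 3454 / 20.90 = 165.3 mol
n/ν for J = 117.0/1 = 117.0
n/ν for D = 165.3/2 = 82.65
Smallest n/ν is D → limiting reagent.
theoretical n(B) = (2/2) × 165.3 = 165.3 mol → 14950 g
% yield = 7340 / 14950 × 100 = 49.10 %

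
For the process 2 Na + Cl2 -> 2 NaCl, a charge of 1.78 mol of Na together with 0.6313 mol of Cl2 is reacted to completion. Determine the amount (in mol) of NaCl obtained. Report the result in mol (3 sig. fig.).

1.26 mol

n(Na) = 1.780 mol
n(Cl2) = 0.6313 mol
n/ν for Na = 1.780/2 = 0.8900
n/ν for Cl2 = 0.6313/1 = 0.6313
Smallest n/ν is Cl2 → limiting reagent.
n(NaCl) = (2/1) × 0.6313 = 1.263 mol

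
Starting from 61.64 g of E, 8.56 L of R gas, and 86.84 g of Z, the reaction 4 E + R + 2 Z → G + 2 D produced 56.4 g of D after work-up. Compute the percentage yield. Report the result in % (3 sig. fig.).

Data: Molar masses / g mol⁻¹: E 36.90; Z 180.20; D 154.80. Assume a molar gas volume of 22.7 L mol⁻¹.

n(E) = 61.64 / 36.90 = 1.670 mol
n(R) = 8.560 / 22.7 = 0.3771 mol
n(Z) = 86.84 / 180.20 = 0.4819 mol
n/ν → E: 0.4175, R: 0.3771, Z: 0.2410; Z is limiting.
theoretical n(D) = (2/2) × 0.4819 = 0.4819 mol → 74.60 g
% yield = 56.4 / 74.60 × 100 = 75.60 %

75.6 %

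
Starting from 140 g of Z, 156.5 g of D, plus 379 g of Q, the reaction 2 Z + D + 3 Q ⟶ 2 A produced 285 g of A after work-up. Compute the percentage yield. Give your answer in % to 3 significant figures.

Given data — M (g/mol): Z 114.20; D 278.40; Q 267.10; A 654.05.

46.1 %

n(Z) = 140.0 / 114.20 = 1.226 mol
n(D) = 156.5 / 278.40 = 0.5621 mol
n(Q) = 379.0 / 267.10 = 1.419 mol
n/ν for Z = 1.226/2 = 0.6130
n/ν for D = 0.5621/1 = 0.5621
n/ν for Q = 1.419/3 = 0.4730
Smallest n/ν is Q → limiting reagent.
theoretical n(A) = (2/3) × 1.419 = 0.9460 mol → 618.7 g
% yield = 285 / 618.7 × 100 = 46.06 %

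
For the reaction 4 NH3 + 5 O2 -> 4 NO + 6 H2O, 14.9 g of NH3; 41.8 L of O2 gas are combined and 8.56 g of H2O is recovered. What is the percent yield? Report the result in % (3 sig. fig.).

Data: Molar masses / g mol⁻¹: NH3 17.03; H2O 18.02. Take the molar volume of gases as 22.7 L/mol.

n(NH3) = 14.90 / 17.03 = 0.8749 mol
n(O2) = 41.80 / 22.7 = 1.841 mol
n/ν for NH3 = 0.8749/4 = 0.2187
n/ν for O2 = 1.841/5 = 0.3682
Smallest n/ν is NH3 → limiting reagent.
theoretical n(H2O) = (6/4) × 0.8749 = 1.312 mol → 23.64 g
% yield = 8.56 / 23.64 × 100 = 36.21 %

36.2 %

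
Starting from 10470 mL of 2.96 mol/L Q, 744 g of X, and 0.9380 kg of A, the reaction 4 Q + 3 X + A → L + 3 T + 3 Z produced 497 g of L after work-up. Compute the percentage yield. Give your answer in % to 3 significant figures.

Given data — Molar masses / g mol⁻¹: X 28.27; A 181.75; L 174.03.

n(Q) = 2.96 × 10470/1000 = 30.99 mol
n(X) = 744.0 / 28.27 = 26.32 mol
n(A) = 0.9380×1000 / 181.75 = 5.161 mol
n/ν → Q: 7.748, X: 8.773, A: 5.161; A is limiting.
theoretical n(L) = (1/1) × 5.161 = 5.161 mol → 898.2 g
% yield = 497 / 898.2 × 100 = 55.33 %

55.3 %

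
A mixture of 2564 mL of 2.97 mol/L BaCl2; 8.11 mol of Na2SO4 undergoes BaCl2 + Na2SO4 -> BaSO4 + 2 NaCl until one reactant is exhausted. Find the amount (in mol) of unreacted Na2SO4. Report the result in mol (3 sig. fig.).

n(BaCl2) = 2.97 × 2564/1000 = 7.615 mol
n(Na2SO4) = 8.110 mol
n/ν → BaCl2: 7.615, Na2SO4: 8.110; BaCl2 is limiting.
Na2SO4 consumed = (1/1) × 7.615 = 7.615 mol
Na2SO4 remaining = 8.110 − 7.615 = 0.4950 mol

0.495 mol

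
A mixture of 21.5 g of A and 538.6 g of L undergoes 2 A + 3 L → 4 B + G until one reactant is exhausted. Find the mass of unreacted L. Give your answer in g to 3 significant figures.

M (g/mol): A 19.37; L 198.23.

n(A) = 21.50 / 19.37 = 1.110 mol
n(L) = 538.6 / 198.23 = 2.717 mol
n/ν for A = 1.110/2 = 0.5550
n/ν for L = 2.717/3 = 0.9057
Smallest n/ν is A → limiting reagent.
L consumed = (3/2) × 1.110 = 1.665 mol
L remaining = 2.717 − 1.665 = 1.052 mol
mass = 1.052 × 198.23 = 208.5 g

209 g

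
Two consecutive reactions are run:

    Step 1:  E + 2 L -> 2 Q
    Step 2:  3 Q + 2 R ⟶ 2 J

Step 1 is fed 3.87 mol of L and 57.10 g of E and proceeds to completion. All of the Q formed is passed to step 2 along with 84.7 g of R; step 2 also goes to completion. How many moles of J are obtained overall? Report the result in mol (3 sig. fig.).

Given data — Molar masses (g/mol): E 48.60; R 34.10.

Step 1:
n(L) = 3.870 mol
n(E) = 57.10 / 48.60 = 1.175 mol
n/ν for L = 3.870/2 = 1.935
n/ν for E = 1.175/1 = 1.175
Smallest n/ν is E → limiting reagent.
n(Q) produced = (2/1) × 1.175 = 2.350 mol
Step 2:
n(Q) available = 2.350 mol
n(R) = 84.70 / 34.10 = 2.484 mol
n/ν for Q = 2.350/3 = 0.7833
n/ν for R = 2.484/2 = 1.242
Smallest n/ν is Q → limiting reagent.
n(J) = (2/3) × 2.350 = 1.567 mol

1.57 mol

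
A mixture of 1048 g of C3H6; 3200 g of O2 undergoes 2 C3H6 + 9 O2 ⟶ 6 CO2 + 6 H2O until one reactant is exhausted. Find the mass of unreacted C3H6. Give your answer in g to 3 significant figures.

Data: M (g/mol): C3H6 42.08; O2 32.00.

n(C3H6) = 1048 / 42.08 = 24.90 mol
n(O2) = 3200 / 32.00 = 100.0 mol
n/ν → C3H6: 12.45, O2: 11.11; O2 is limiting.
C3H6 consumed = (2/9) × 100.0 = 22.22 mol
C3H6 remaining = 24.90 − 22.22 = 2.680 mol
mass = 2.680 × 42.08 = 112.8 g

113 g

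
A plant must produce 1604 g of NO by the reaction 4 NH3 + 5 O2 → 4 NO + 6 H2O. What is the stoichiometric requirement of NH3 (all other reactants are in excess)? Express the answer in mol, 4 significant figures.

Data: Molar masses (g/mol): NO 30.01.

n(NO) = 1604 / 30.01 = 53.45 mol
n(NH3) = (4/4) × 53.45 = 53.45 mol

53.45 mol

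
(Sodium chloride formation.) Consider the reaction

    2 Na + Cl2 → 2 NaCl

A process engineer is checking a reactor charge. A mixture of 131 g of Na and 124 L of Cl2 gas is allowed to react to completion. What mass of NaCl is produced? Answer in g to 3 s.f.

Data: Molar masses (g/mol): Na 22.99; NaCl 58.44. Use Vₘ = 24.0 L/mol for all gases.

333 g

n(Na) = 131.0 / 22.99 = 5.698 mol
n(Cl2) = 124.0 / 24.0 = 5.167 mol
n/ν → Na: 2.849, Cl2: 5.167; Na is limiting.
n(NaCl) = (2/2) × 5.698 = 5.698 mol
mass = 5.698 × 58.44 = 333.0 g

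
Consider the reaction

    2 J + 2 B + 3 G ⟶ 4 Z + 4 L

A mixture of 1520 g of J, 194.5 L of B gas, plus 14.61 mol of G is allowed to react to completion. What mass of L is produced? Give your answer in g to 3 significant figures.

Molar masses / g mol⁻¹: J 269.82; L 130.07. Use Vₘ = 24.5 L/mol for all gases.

1470 g

n(J) = 1520 / 269.82 = 5.633 mol
n(B) = 194.5 / 24.5 = 7.939 mol
n(G) = 14.61 mol
n/ν for J = 5.633/2 = 2.817
n/ν for B = 7.939/2 = 3.970
n/ν for G = 14.61/3 = 4.870
Smallest n/ν is J → limiting reagent.
n(L) = (4/2) × 5.633 = 11.27 mol
mass = 11.27 × 130.07 = 1466 g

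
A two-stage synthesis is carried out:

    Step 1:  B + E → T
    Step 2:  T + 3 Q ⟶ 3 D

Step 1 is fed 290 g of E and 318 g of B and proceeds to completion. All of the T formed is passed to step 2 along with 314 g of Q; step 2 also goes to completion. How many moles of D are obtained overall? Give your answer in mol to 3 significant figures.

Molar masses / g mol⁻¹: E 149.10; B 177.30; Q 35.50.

Step 1:
n(E) = 290.0 / 149.10 = 1.945 mol
n(B) = 318.0 / 177.30 = 1.794 mol
n/ν → E: 1.945, B: 1.794; B is limiting.
n(T) produced = (1/1) × 1.794 = 1.794 mol
Step 2:
n(T) available = 1.794 mol
n(Q) = 314.0 / 35.50 = 8.845 mol
n/ν → T: 1.794, Q: 2.948; T is limiting.
n(D) = (3/1) × 1.794 = 5.382 mol

5.38 mol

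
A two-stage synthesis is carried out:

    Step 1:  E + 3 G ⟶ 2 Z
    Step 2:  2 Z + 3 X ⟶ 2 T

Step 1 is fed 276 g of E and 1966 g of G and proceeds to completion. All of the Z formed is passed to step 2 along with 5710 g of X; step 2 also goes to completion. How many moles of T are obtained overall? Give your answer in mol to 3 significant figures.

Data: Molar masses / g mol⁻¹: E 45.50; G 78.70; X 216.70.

Step 1:
n(E) = 276.0 / 45.50 = 6.066 mol
n(G) = 1966 / 78.70 = 24.98 mol
n/ν → E: 6.066, G: 8.327; E is limiting.
n(Z) produced = (2/1) × 6.066 = 12.13 mol
Step 2:
n(Z) available = 12.13 mol
n(X) = 5710 / 216.70 = 26.35 mol
n/ν → Z: 6.065, X: 8.783; Z is limiting.
n(T) = (2/2) × 12.13 = 12.13 mol

12.1 mol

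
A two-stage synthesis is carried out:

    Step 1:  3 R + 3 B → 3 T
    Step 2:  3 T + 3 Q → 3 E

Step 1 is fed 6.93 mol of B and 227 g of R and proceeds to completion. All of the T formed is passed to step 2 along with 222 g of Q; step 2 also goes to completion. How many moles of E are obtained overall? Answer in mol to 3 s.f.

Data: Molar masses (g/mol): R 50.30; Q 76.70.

Step 1:
n(B) = 6.930 mol
n(R) = 227.0 / 50.30 = 4.513 mol
n/ν → B: 2.310, R: 1.504; R is limiting.
n(T) produced = (3/3) × 4.513 = 4.513 mol
Step 2:
n(T) available = 4.513 mol
n(Q) = 222.0 / 76.70 = 2.894 mol
n/ν → T: 1.504, Q: 0.9647; Q is limiting.
n(E) = (3/3) × 2.894 = 2.894 mol

2.89 mol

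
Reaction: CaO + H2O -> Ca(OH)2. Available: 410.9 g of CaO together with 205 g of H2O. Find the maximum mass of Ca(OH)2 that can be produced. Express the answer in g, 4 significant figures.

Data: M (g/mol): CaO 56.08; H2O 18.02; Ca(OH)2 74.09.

542.9 g

n(CaO) = 410.9 / 56.08 = 7.327 mol
n(H2O) = 205.0 / 18.02 = 11.38 mol
n/ν → CaO: 7.327, H2O: 11.38; CaO is limiting.
n(Ca(OH)2) = (1/1) × 7.327 = 7.327 mol
mass = 7.327 × 74.09 = 542.9 g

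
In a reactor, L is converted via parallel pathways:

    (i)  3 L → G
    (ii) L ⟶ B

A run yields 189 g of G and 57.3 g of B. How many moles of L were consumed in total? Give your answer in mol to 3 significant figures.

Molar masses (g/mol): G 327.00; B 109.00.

2.26 mol

n(G) = 189 / 327.00 = 0.5780 mol
n(B) = 57.3 / 109.00 = 0.5257 mol
n(L) via (i) = (3/1)×0.5780 = 1.734 mol
n(L) via (ii) = (1/1)×0.5257 = 0.5257 mol
total n(L) = 1.734 + 0.5257 = 2.260 mol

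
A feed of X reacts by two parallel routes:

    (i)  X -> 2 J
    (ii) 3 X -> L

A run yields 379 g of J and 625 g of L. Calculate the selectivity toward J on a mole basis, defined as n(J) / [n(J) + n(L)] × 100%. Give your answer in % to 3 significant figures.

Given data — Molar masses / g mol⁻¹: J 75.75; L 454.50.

n(J) = 379 / 75.75 = 5.003 mol
n(L) = 625 / 454.50 = 1.375 mol
selectivity = 5.003/(5.003+1.375) × 100 = 78.44 %

78.4 %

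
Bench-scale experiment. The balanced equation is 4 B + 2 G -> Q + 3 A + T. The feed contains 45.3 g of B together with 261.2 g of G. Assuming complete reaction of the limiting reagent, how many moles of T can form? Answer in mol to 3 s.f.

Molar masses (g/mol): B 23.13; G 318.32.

0.410 mol

n(B) = 45.30 / 23.13 = 1.958 mol
n(G) = 261.2 / 318.32 = 0.8206 mol
n/ν for B = 1.958/4 = 0.4895
n/ν for G = 0.8206/2 = 0.4103
Smallest n/ν is G → limiting reagent.
n(T) = (1/2) × 0.8206 = 0.4103 mol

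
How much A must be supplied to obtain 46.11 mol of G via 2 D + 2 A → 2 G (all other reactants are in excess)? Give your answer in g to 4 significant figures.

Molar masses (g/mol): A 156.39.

7211 g

n(G) = 46.11 mol
n(A) = (2/2) × 46.11 = 46.11 mol
mass = 46.11 × 156.39 = 7211 g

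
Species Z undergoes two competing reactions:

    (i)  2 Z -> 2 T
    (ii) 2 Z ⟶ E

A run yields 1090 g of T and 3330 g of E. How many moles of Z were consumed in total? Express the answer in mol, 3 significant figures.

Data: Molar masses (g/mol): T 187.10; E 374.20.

n(T) = 1090 / 187.10 = 5.826 mol
n(E) = 3330 / 374.20 = 8.899 mol
n(Z) via (i) = (2/2)×5.826 = 5.826 mol
n(Z) via (ii) = (2/1)×8.899 = 17.80 mol
total n(Z) = 5.826 + 17.80 = 23.63 mol

23.6 mol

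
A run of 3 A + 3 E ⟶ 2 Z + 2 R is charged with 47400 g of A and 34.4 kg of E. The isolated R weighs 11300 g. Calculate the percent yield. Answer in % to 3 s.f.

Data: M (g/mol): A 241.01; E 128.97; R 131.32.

65.6 %

n(A) = 47400 / 241.01 = 196.7 mol
n(E) = 34.40×1000 / 128.97 = 266.7 mol
n/ν for A = 196.7/3 = 65.57
n/ν for E = 266.7/3 = 88.90
Smallest n/ν is A → limiting reagent.
theoretical n(R) = (2/3) × 196.7 = 131.1 mol → 17220 g
% yield = 11300 / 17220 × 100 = 65.62 %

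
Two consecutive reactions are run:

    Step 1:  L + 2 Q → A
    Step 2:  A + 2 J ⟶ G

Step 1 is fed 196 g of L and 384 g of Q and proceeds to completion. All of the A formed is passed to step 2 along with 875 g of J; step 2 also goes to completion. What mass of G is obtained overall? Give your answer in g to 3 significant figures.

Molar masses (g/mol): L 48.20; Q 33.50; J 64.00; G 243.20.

Step 1:
n(L) = 196.0 / 48.20 = 4.066 mol
n(Q) = 384.0 / 33.50 = 11.46 mol
n/ν for L = 4.066/1 = 4.066
n/ν for Q = 11.46/2 = 5.730
Smallest n/ν is L → limiting reagent.
n(A) produced = (1/1) × 4.066 = 4.066 mol
Step 2:
n(A) available = 4.066 mol
n(J) = 875.0 / 64.00 = 13.67 mol
n/ν for A = 4.066/1 = 4.066
n/ν for J = 13.67/2 = 6.835
Smallest n/ν is A → limiting reagent.
n(G) = (1/1) × 4.066 = 4.066 mol
mass = 4.066 × 243.20 = 988.9 g

989 g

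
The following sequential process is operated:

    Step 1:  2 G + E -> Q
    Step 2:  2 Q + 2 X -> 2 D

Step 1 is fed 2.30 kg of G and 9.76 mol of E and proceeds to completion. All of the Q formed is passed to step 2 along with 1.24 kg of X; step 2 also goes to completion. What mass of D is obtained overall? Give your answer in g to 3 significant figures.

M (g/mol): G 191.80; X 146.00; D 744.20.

4460 g

Step 1:
n(G) = 2.300×1000 / 191.80 = 11.99 mol
n(E) = 9.760 mol
n/ν → G: 5.995, E: 9.760; G is limiting.
n(Q) produced = (1/2) × 11.99 = 5.995 mol
Step 2:
n(Q) available = 5.995 mol
n(X) = 1.240×1000 / 146.00 = 8.493 mol
n/ν → Q: 2.998, X: 4.247; Q is limiting.
n(D) = (2/2) × 5.995 = 5.995 mol
mass = 5.995 × 744.20 = 4461 g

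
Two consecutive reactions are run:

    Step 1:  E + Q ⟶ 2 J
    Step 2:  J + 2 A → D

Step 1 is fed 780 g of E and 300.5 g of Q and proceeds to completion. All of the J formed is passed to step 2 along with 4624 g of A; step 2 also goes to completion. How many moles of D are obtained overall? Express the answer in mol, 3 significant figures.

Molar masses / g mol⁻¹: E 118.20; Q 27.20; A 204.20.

Step 1:
n(E) = 780.0 / 118.20 = 6.599 mol
n(Q) = 300.5 / 27.20 = 11.05 mol
n/ν → E: 6.599, Q: 11.05; E is limiting.
n(J) produced = (2/1) × 6.599 = 13.20 mol
Step 2:
n(J) available = 13.20 mol
n(A) = 4624 / 204.20 = 22.64 mol
n/ν → J: 13.20, A: 11.32; A is limiting.
n(D) = (1/2) × 22.64 = 11.32 mol

11.3 mol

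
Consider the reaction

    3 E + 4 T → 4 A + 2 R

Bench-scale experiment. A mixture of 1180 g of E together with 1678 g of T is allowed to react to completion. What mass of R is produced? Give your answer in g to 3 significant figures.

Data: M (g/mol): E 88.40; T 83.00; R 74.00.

659 g

n(E) = 1180 / 88.40 = 13.35 mol
n(T) = 1678 / 83.00 = 20.22 mol
n/ν → E: 4.450, T: 5.055; E is limiting.
n(R) = (2/3) × 13.35 = 8.900 mol
mass = 8.900 × 74.00 = 658.6 g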